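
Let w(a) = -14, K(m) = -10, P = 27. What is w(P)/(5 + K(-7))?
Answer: 14/5 ≈ 2.8000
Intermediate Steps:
w(P)/(5 + K(-7)) = -14/(5 - 10) = -14/(-5) = -⅕*(-14) = 14/5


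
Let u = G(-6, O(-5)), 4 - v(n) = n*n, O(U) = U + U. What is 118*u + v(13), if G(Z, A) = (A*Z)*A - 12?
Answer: -72381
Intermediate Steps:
O(U) = 2*U
v(n) = 4 - n**2 (v(n) = 4 - n*n = 4 - n**2)
G(Z, A) = -12 + Z*A**2 (G(Z, A) = Z*A**2 - 12 = -12 + Z*A**2)
u = -612 (u = -12 - 6*(2*(-5))**2 = -12 - 6*(-10)**2 = -12 - 6*100 = -12 - 600 = -612)
118*u + v(13) = 118*(-612) + (4 - 1*13**2) = -72216 + (4 - 1*169) = -72216 + (4 - 169) = -72216 - 165 = -72381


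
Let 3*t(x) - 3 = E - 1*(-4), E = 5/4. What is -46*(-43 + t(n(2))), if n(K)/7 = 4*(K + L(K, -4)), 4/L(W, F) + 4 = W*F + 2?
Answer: 3703/2 ≈ 1851.5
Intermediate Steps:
L(W, F) = 4/(-2 + F*W) (L(W, F) = 4/(-4 + (W*F + 2)) = 4/(-4 + (F*W + 2)) = 4/(-4 + (2 + F*W)) = 4/(-2 + F*W))
E = 5/4 (E = 5*(1/4) = 5/4 ≈ 1.2500)
n(K) = 28*K + 112/(-2 - 4*K) (n(K) = 7*(4*(K + 4/(-2 - 4*K))) = 7*(4*K + 16/(-2 - 4*K)) = 28*K + 112/(-2 - 4*K))
t(x) = 11/4 (t(x) = 1 + (5/4 - 1*(-4))/3 = 1 + (5/4 + 4)/3 = 1 + (1/3)*(21/4) = 1 + 7/4 = 11/4)
-46*(-43 + t(n(2))) = -46*(-43 + 11/4) = -46*(-161/4) = 3703/2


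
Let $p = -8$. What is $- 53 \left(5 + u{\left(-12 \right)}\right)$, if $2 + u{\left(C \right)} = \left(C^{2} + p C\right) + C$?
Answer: $-12243$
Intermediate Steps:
$u{\left(C \right)} = -2 + C^{2} - 7 C$ ($u{\left(C \right)} = -2 + \left(\left(C^{2} - 8 C\right) + C\right) = -2 + \left(C^{2} - 7 C\right) = -2 + C^{2} - 7 C$)
$- 53 \left(5 + u{\left(-12 \right)}\right) = - 53 \left(5 - \left(-82 - 144\right)\right) = - 53 \left(5 + \left(-2 + 144 + 84\right)\right) = - 53 \left(5 + 226\right) = \left(-53\right) 231 = -12243$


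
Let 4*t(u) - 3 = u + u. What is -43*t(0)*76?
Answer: -2451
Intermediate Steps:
t(u) = 3/4 + u/2 (t(u) = 3/4 + (u + u)/4 = 3/4 + (2*u)/4 = 3/4 + u/2)
-43*t(0)*76 = -43*(3/4 + (1/2)*0)*76 = -43*(3/4 + 0)*76 = -43*3/4*76 = -129/4*76 = -2451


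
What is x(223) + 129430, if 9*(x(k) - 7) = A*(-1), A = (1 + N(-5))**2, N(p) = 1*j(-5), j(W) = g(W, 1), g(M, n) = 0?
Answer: 1164932/9 ≈ 1.2944e+5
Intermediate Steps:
j(W) = 0
N(p) = 0 (N(p) = 1*0 = 0)
A = 1 (A = (1 + 0)**2 = 1**2 = 1)
x(k) = 62/9 (x(k) = 7 + (1*(-1))/9 = 7 + (1/9)*(-1) = 7 - 1/9 = 62/9)
x(223) + 129430 = 62/9 + 129430 = 1164932/9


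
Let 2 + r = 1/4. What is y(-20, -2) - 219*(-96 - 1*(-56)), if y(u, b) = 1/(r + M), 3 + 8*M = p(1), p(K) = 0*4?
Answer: 148912/17 ≈ 8759.5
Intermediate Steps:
p(K) = 0
M = -3/8 (M = -3/8 + (1/8)*0 = -3/8 + 0 = -3/8 ≈ -0.37500)
r = -7/4 (r = -2 + 1/4 = -7/4 ≈ -1.7500)
y(u, b) = -8/17 (y(u, b) = 1/(-7/4 - 3/8) = 1/(-17/8) = -8/17)
y(-20, -2) - 219*(-96 - 1*(-56)) = -8/17 - 219*(-96 - 1*(-56)) = -8/17 - 219*(-96 + 56) = -8/17 - 219*(-40) = -8/17 + 8760 = 148912/17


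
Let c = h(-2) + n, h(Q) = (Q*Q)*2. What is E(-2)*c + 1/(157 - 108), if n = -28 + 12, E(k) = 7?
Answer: -2743/49 ≈ -55.980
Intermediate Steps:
h(Q) = 2*Q² (h(Q) = Q²*2 = 2*Q²)
n = -16
c = -8 (c = 2*(-2)² - 16 = 2*4 - 16 = 8 - 16 = -8)
E(-2)*c + 1/(157 - 108) = 7*(-8) + 1/(157 - 108) = -56 + 1/49 = -2743/49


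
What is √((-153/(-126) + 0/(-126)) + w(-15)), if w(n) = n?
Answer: I*√2702/14 ≈ 3.7129*I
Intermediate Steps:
√((-153/(-126) + 0/(-126)) + w(-15)) = √((-153/(-126) + 0/(-126)) - 15) = √((-153*(-1/126) + 0*(-1/126)) - 15) = √((17/14 + 0) - 15) = √(17/14 - 15) = √(-193/14) = I*√2702/14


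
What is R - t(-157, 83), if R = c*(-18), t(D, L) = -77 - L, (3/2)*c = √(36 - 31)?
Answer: 160 - 12*√5 ≈ 133.17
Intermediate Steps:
c = 2*√5/3 (c = 2*√(36 - 31)/3 = 2*√5/3 ≈ 1.4907)
R = -12*√5 (R = (2*√5/3)*(-18) = -12*√5 ≈ -26.833)
R - t(-157, 83) = -12*√5 - (-77 - 1*83) = -12*√5 - (-77 - 83) = -12*√5 - 1*(-160) = -12*√5 + 160 = 160 - 12*√5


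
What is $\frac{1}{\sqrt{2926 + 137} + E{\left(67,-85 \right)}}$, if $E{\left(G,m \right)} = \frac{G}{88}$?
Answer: $- \frac{5896}{23715383} + \frac{7744 \sqrt{3063}}{23715383} \approx 0.017823$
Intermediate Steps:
$E{\left(G,m \right)} = \frac{G}{88}$ ($E{\left(G,m \right)} = G \frac{1}{88} = \frac{G}{88}$)
$\frac{1}{\sqrt{2926 + 137} + E{\left(67,-85 \right)}} = \frac{1}{\sqrt{2926 + 137} + \frac{1}{88} \cdot 67} = \frac{1}{\sqrt{3063} + \frac{67}{88}} = \frac{1}{\frac{67}{88} + \sqrt{3063}}$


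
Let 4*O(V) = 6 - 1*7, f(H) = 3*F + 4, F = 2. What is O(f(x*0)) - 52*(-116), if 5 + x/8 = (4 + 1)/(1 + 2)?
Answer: 24127/4 ≈ 6031.8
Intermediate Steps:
x = -80/3 (x = -40 + 8*((4 + 1)/(1 + 2)) = -40 + 8*(5/3) = -40 + 40/3 = -80/3 ≈ -26.667)
f(H) = 10 (f(H) = 3*2 + 4 = 6 + 4 = 10)
O(V) = -¼ (O(V) = (6 - 1*7)/4 = (6 - 7)/4 = (¼)*(-1) = -¼)
O(f(x*0)) - 52*(-116) = -¼ - 52*(-116) = -¼ + 6032 = 24127/4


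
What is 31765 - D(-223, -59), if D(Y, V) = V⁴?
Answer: -12085596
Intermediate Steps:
31765 - D(-223, -59) = 31765 - 1*(-59)⁴ = 31765 - 1*12117361 = 31765 - 12117361 = -12085596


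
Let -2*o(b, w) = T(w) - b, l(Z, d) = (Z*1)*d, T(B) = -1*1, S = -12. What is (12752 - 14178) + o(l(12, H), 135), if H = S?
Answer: -2995/2 ≈ -1497.5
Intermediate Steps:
H = -12
T(B) = -1
l(Z, d) = Z*d
o(b, w) = ½ + b/2 (o(b, w) = -(-1 - b)/2 = ½ + b/2)
(12752 - 14178) + o(l(12, H), 135) = (12752 - 14178) + (½ + (12*(-12))/2) = -1426 + (½ + (½)*(-144)) = -1426 + (½ - 72) = -1426 - 143/2 = -2995/2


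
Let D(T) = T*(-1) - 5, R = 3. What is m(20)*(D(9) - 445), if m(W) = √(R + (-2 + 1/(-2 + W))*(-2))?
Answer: -153*√62 ≈ -1204.7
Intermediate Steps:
m(W) = √(7 - 2/(-2 + W)) (m(W) = √(3 + (-2 + 1/(-2 + W))*(-2)) = √(3 + (4 - 2/(-2 + W))) = √(7 - 2/(-2 + W)))
D(T) = -5 - T (D(T) = -T - 5 = -5 - T)
m(20)*(D(9) - 445) = √((-16 + 7*20)/(-2 + 20))*((-5 - 1*9) - 445) = √((-16 + 140)/18)*((-5 - 9) - 445) = √((1/18)*124)*(-14 - 445) = √(62/9)*(-459) = (√62/3)*(-459) = -153*√62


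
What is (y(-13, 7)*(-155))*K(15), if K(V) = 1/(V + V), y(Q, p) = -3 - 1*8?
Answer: 341/6 ≈ 56.833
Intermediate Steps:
y(Q, p) = -11 (y(Q, p) = -3 - 8 = -11)
K(V) = 1/(2*V)
(y(-13, 7)*(-155))*K(15) = (-11*(-155))*((½)/15) = 1705*((½)*(1/15)) = 1705*(1/30) = 341/6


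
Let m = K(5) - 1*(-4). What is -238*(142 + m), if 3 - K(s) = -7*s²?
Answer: -77112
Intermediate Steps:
K(s) = 3 + 7*s² (K(s) = 3 - (-7)*s² = 3 + 7*s²)
m = 182 (m = (3 + 7*5²) - 1*(-4) = (3 + 7*25) + 4 = (3 + 175) + 4 = 178 + 4 = 182)
-238*(142 + m) = -238*(142 + 182) = -238*324 = -77112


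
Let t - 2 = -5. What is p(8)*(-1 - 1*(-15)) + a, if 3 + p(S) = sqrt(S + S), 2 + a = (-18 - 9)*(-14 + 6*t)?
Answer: 876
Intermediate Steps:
t = -3 (t = 2 - 5 = -3)
a = 862 (a = -2 + (-18 - 9)*(-14 + 6*(-3)) = -2 - 27*(-14 - 18) = -2 - 27*(-32) = -2 + 864 = 862)
p(S) = -3 + sqrt(2)*sqrt(S) (p(S) = -3 + sqrt(S + S) = -3 + sqrt(2*S) = -3 + sqrt(2)*sqrt(S))
p(8)*(-1 - 1*(-15)) + a = (-3 + sqrt(2)*sqrt(8))*(-1 - 1*(-15)) + 862 = (-3 + sqrt(2)*(2*sqrt(2)))*(-1 + 15) + 862 = (-3 + 4)*14 + 862 = 1*14 + 862 = 14 + 862 = 876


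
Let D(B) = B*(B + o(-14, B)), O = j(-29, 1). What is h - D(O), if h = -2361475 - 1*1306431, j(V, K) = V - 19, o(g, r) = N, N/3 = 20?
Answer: -3667330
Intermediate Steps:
N = 60 (N = 3*20 = 60)
o(g, r) = 60
j(V, K) = -19 + V
O = -48 (O = -19 - 29 = -48)
h = -3667906 (h = -2361475 - 1306431 = -3667906)
D(B) = B*(60 + B) (D(B) = B*(B + 60) = B*(60 + B))
h - D(O) = -3667906 - (-48)*(60 - 48) = -3667906 - (-48)*12 = -3667906 - 1*(-576) = -3667906 + 576 = -3667330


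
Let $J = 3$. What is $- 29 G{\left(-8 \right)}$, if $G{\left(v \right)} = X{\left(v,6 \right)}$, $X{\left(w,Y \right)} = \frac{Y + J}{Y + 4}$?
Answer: $- \frac{261}{10} \approx -26.1$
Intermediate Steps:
$X{\left(w,Y \right)} = \frac{3 + Y}{4 + Y}$ ($X{\left(w,Y \right)} = \frac{Y + 3}{Y + 4} = \frac{3 + Y}{4 + Y}$)
$G{\left(v \right)} = \frac{9}{10}$ ($G{\left(v \right)} = \frac{3 + 6}{4 + 6} = \frac{1}{10} \cdot 9 = \frac{9}{10}$)
$- 29 G{\left(-8 \right)} = \left(-29\right) \frac{9}{10} = - \frac{261}{10}$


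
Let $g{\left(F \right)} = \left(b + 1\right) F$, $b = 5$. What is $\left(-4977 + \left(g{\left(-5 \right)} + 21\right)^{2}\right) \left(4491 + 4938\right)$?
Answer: $-46164384$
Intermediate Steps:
$g{\left(F \right)} = 6 F$ ($g{\left(F \right)} = \left(5 + 1\right) F = 6 F$)
$\left(-4977 + \left(g{\left(-5 \right)} + 21\right)^{2}\right) \left(4491 + 4938\right) = \left(-4977 + \left(6 \left(-5\right) + 21\right)^{2}\right) \left(4491 + 4938\right) = \left(-4977 + \left(-30 + 21\right)^{2}\right) 9429 = \left(-4977 + \left(-9\right)^{2}\right) 9429 = \left(-4977 + 81\right) 9429 = \left(-4896\right) 9429 = -46164384$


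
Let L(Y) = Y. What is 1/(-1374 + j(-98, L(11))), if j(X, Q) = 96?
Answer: -1/1278 ≈ -0.00078247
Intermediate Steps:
1/(-1374 + j(-98, L(11))) = 1/(-1374 + 96) = 1/(-1278) = -1/1278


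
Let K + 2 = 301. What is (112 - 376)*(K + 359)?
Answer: -173712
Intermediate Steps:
K = 299 (K = -2 + 301 = 299)
(112 - 376)*(K + 359) = (112 - 376)*(299 + 359) = -264*658 = -173712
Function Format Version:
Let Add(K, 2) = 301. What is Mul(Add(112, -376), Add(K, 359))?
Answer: -173712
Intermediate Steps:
K = 299 (K = Add(-2, 301) = 299)
Mul(Add(112, -376), Add(K, 359)) = Mul(Add(112, -376), Add(299, 359)) = Mul(-264, 658) = -173712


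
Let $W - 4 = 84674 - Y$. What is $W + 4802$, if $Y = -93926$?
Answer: $183406$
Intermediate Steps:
$W = 178604$ ($W = 4 + \left(84674 - -93926\right) = 4 + \left(84674 + 93926\right) = 4 + 178600 = 178604$)
$W + 4802 = 178604 + 4802 = 183406$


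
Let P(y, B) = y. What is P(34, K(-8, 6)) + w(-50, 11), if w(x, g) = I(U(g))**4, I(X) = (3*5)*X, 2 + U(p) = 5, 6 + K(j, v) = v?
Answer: 4100659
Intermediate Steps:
K(j, v) = -6 + v
U(p) = 3 (U(p) = -2 + 5 = 3)
I(X) = 15*X
w(x, g) = 4100625 (w(x, g) = (15*3)**4 = 45**4 = 4100625)
P(34, K(-8, 6)) + w(-50, 11) = 34 + 4100625 = 4100659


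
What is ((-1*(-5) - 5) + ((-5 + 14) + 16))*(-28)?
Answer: -700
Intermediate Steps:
((-1*(-5) - 5) + ((-5 + 14) + 16))*(-28) = ((5 - 5) + (9 + 16))*(-28) = (0 + 25)*(-28) = 25*(-28) = -700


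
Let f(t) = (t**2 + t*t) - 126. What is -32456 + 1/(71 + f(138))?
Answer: -1234399047/38033 ≈ -32456.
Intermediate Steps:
f(t) = -126 + 2*t**2 (f(t) = (t**2 + t**2) - 126 = 2*t**2 - 126 = -126 + 2*t**2)
-32456 + 1/(71 + f(138)) = -32456 + 1/(71 + (-126 + 2*138**2)) = -32456 + 1/(71 + (-126 + 2*19044)) = -32456 + 1/(71 + (-126 + 38088)) = -32456 + 1/(71 + 37962) = -32456 + 1/38033 = -1234399047/38033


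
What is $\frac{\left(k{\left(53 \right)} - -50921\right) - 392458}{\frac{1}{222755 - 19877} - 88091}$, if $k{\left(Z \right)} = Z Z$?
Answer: $\frac{68720459184}{17871725897} \approx 3.8452$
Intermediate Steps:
$k{\left(Z \right)} = Z^{2}$
$\frac{\left(k{\left(53 \right)} - -50921\right) - 392458}{\frac{1}{222755 - 19877} - 88091} = \frac{\left(53^{2} - -50921\right) - 392458}{\frac{1}{222755 - 19877} - 88091} = \frac{\left(2809 + 50921\right) - 392458}{\frac{1}{202878} - 88091} = \frac{53730 - 392458}{\frac{1}{202878} - 88091} = - \frac{338728}{- \frac{17871725897}{202878}} = \left(-338728\right) \left(- \frac{202878}{17871725897}\right) = \frac{68720459184}{17871725897}$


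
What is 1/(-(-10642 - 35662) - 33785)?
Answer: 1/12519 ≈ 7.9879e-5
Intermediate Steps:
1/(-(-10642 - 35662) - 33785) = 1/(-1*(-46304) - 33785) = 1/(46304 - 33785) = 1/12519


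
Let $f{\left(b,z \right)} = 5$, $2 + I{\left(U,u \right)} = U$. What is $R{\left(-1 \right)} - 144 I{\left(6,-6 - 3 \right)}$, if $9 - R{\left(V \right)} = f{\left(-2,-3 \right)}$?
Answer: $-572$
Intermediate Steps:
$I{\left(U,u \right)} = -2 + U$
$R{\left(V \right)} = 4$ ($R{\left(V \right)} = 9 - 5 = 4$)
$R{\left(-1 \right)} - 144 I{\left(6,-6 - 3 \right)} = 4 - 144 \left(-2 + 6\right) = 4 - 576 = -572$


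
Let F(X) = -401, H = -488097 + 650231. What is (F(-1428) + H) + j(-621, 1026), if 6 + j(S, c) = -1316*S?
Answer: 978963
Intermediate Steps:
j(S, c) = -6 - 1316*S
H = 162134
(F(-1428) + H) + j(-621, 1026) = (-401 + 162134) + (-6 - 1316*(-621)) = 161733 + (-6 + 817236) = 161733 + 817230 = 978963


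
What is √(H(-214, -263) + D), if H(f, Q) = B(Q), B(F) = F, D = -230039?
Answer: I*√230302 ≈ 479.9*I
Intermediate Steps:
H(f, Q) = Q
√(H(-214, -263) + D) = √(-263 - 230039) = √(-230302) = I*√230302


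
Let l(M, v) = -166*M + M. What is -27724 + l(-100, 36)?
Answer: -11224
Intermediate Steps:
l(M, v) = -165*M
-27724 + l(-100, 36) = -27724 - 165*(-100) = -27724 + 16500 = -11224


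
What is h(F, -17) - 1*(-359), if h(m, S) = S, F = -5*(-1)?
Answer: 342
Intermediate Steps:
F = 5
h(F, -17) - 1*(-359) = -17 - 1*(-359) = -17 + 359 = 342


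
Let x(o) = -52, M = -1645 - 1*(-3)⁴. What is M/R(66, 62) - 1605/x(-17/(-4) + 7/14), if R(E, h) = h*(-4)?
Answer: 30487/806 ≈ 37.825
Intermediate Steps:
M = -1726 (M = -1645 - 1*81 = -1645 - 81 = -1726)
R(E, h) = -4*h
M/R(66, 62) - 1605/x(-17/(-4) + 7/14) = -1726/((-4*62)) - 1605/(-52) = -1726/(-248) - 1605*(-1/52) = -1726*(-1/248) + 1605/52 = 863/124 + 1605/52 = 30487/806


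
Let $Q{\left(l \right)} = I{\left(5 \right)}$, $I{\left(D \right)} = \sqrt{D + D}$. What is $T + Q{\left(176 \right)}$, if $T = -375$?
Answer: $-375 + \sqrt{10} \approx -371.84$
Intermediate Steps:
$I{\left(D \right)} = \sqrt{2} \sqrt{D}$ ($I{\left(D \right)} = \sqrt{2 D} = \sqrt{2} \sqrt{D}$)
$Q{\left(l \right)} = \sqrt{10}$ ($Q{\left(l \right)} = \sqrt{2} \sqrt{5} = \sqrt{10}$)
$T + Q{\left(176 \right)} = -375 + \sqrt{10}$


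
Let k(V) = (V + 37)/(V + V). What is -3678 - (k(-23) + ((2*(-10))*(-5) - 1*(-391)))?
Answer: -95880/23 ≈ -4168.7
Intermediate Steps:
k(V) = (37 + V)/(2*V) (k(V) = (37 + V)/((2*V)) = (37 + V)*(1/(2*V)) = (37 + V)/(2*V))
-3678 - (k(-23) + ((2*(-10))*(-5) - 1*(-391))) = -3678 - ((½)*(37 - 23)/(-23) + ((2*(-10))*(-5) - 1*(-391))) = -3678 - ((½)*(-1/23)*14 + (-20*(-5) + 391)) = -3678 - (-7/23 + (100 + 391)) = -3678 - (-7/23 + 491) = -3678 - 1*11286/23 = -3678 - 11286/23 = -95880/23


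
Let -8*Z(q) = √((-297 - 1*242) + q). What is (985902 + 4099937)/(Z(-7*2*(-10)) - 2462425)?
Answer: -114500544910400/55438051480057 + 40686712*I*√399/388066360360399 ≈ -2.0654 + 2.0943e-6*I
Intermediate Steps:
Z(q) = -√(-539 + q)/8 (Z(q) = -√((-297 - 1*242) + q)/8 = -√((-297 - 242) + q)/8 = -√(-539 + q)/8)
(985902 + 4099937)/(Z(-7*2*(-10)) - 2462425) = (985902 + 4099937)/(-√(-539 - 7*2*(-10))/8 - 2462425) = 5085839/(-√(-539 - 14*(-10))/8 - 2462425) = 5085839/(-√(-539 + 140)/8 - 2462425) = 5085839/(-I*√399/8 - 2462425) = 5085839/(-2462425 - I*√399/8)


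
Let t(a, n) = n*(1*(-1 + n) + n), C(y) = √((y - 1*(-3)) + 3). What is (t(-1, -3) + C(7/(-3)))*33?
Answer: 693 + 11*√33 ≈ 756.19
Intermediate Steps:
C(y) = √(6 + y) (C(y) = √((y + 3) + 3) = √((3 + y) + 3) = √(6 + y))
t(a, n) = n*(-1 + 2*n) (t(a, n) = n*((-1 + n) + n) = n*(-1 + 2*n))
(t(-1, -3) + C(7/(-3)))*33 = (-3*(-1 + 2*(-3)) + √(6 + 7/(-3)))*33 = (-3*(-1 - 6) + √(6 + 7*(-⅓)))*33 = (-3*(-7) + √(6 - 7/3))*33 = (21 + √(11/3))*33 = (21 + √33/3)*33 = 693 + 11*√33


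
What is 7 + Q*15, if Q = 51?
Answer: 772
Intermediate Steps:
7 + Q*15 = 7 + 51*15 = 7 + 765 = 772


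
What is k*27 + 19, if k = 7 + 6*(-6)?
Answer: -764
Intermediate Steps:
k = -29 (k = 7 - 36 = -29)
k*27 + 19 = -29*27 + 19 = -783 + 19 = -764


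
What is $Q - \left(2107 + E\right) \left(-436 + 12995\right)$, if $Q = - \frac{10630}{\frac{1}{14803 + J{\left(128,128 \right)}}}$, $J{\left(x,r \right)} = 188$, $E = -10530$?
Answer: $-53569873$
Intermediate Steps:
$Q = -159354330$ ($Q = - \frac{10630}{\frac{1}{14803 + 188}} = - \frac{10630}{\frac{1}{14991}} = - 10630 \frac{1}{\frac{1}{14991}} = \left(-10630\right) 14991 = -159354330$)
$Q - \left(2107 + E\right) \left(-436 + 12995\right) = -159354330 - \left(2107 - 10530\right) \left(-436 + 12995\right) = -159354330 - \left(-8423\right) 12559 = -159354330 - -105784457 = -159354330 + 105784457 = -53569873$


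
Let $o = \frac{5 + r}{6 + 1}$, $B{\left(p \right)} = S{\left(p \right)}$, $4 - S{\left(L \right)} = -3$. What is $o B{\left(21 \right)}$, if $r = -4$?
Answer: $1$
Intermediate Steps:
$S{\left(L \right)} = 7$ ($S{\left(L \right)} = 4 - -3 = 4 + 3 = 7$)
$B{\left(p \right)} = 7$
$o = \frac{1}{7}$ ($o = \frac{5 - 4}{6 + 1} = 1 \cdot \frac{1}{7} = \frac{1}{7} \approx 0.14286$)
$o B{\left(21 \right)} = \frac{1}{7} \cdot 7 = 1$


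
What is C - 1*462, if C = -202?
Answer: -664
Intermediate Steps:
C - 1*462 = -202 - 1*462 = -202 - 462 = -664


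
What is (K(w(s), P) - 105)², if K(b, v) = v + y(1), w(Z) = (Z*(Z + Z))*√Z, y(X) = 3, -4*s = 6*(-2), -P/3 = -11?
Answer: 4761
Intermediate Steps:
P = 33 (P = -3*(-11) = 33)
s = 3 (s = -3*(-2)/2 = -¼*(-12) = 3)
w(Z) = 2*Z^(5/2) (w(Z) = (Z*(2*Z))*√Z = (2*Z²)*√Z = 2*Z^(5/2))
K(b, v) = 3 + v (K(b, v) = v + 3 = 3 + v)
(K(w(s), P) - 105)² = ((3 + 33) - 105)² = (36 - 105)² = (-69)² = 4761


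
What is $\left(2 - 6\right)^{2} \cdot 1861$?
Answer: $29776$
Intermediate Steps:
$\left(2 - 6\right)^{2} \cdot 1861 = \left(-4\right)^{2} \cdot 1861 = 16 \cdot 1861 = 29776$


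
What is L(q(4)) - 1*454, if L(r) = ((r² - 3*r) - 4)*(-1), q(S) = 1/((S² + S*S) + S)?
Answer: -583093/1296 ≈ -449.92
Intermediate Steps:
q(S) = 1/(S + 2*S²) (q(S) = 1/((S² + S²) + S) = 1/(2*S² + S) = 1/(S + 2*S²))
L(r) = 4 - r² + 3*r (L(r) = (-4 + r² - 3*r)*(-1) = 4 - r² + 3*r)
L(q(4)) - 1*454 = (4 - (1/(4*(1 + 2*4)))² + 3*(1/(4*(1 + 2*4)))) - 1*454 = (4 - (1/(4*(1 + 8)))² + 3*(1/(4*(1 + 8)))) - 454 = (4 - ((¼)/9)² + 3*((¼)/9)) - 454 = (4 - ((¼)*(⅑))² + 3*((¼)*(⅑))) - 454 = (4 - (1/36)² + 3*(1/36)) - 454 = (4 - 1*1/1296 + 1/12) - 454 = (4 - 1/1296 + 1/12) - 454 = 5291/1296 - 454 = -583093/1296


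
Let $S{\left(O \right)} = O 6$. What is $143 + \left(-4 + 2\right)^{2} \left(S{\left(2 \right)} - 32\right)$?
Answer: $63$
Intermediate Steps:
$S{\left(O \right)} = 6 O$
$143 + \left(-4 + 2\right)^{2} \left(S{\left(2 \right)} - 32\right) = 143 + \left(-4 + 2\right)^{2} \left(6 \cdot 2 - 32\right) = 143 + \left(-2\right)^{2} \left(12 - 32\right) = 143 + 4 \left(-20\right) = 143 - 80 = 63$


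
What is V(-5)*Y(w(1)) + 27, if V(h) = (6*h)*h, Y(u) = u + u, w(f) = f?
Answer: 327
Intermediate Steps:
Y(u) = 2*u
V(h) = 6*h**2
V(-5)*Y(w(1)) + 27 = (6*(-5)**2)*(2*1) + 27 = (6*25)*2 + 27 = 150*2 + 27 = 300 + 27 = 327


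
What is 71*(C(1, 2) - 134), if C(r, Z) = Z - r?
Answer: -9443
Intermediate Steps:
71*(C(1, 2) - 134) = 71*((2 - 1*1) - 134) = 71*((2 - 1) - 134) = 71*(1 - 134) = 71*(-133) = -9443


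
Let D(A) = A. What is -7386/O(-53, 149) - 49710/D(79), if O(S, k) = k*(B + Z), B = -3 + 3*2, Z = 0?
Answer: -7601288/11771 ≈ -645.76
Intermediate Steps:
B = 3 (B = -3 + 6 = 3)
O(S, k) = 3*k (O(S, k) = k*(3 + 0) = k*3 = 3*k)
-7386/O(-53, 149) - 49710/D(79) = -7386/(3*149) - 49710/79 = -7386/447 - 49710*1/79 = -7386*1/447 - 49710/79 = -2462/149 - 49710/79 = -7601288/11771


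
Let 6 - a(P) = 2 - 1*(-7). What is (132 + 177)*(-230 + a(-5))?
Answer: -71997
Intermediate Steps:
a(P) = -3 (a(P) = 6 - (2 - 1*(-7)) = 6 - (2 + 7) = 6 - 1*9 = 6 - 9 = -3)
(132 + 177)*(-230 + a(-5)) = (132 + 177)*(-230 - 3) = 309*(-233) = -71997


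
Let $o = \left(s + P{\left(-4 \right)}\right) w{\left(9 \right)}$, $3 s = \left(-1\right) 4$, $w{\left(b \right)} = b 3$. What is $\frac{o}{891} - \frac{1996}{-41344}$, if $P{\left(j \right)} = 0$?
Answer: $\frac{8057}{1023264} \approx 0.0078738$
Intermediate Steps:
$w{\left(b \right)} = 3 b$
$s = - \frac{4}{3}$ ($s = \frac{\left(-1\right) 4}{3} = \frac{1}{3} \left(-4\right) = - \frac{4}{3} \approx -1.3333$)
$o = -36$ ($o = \left(- \frac{4}{3} + 0\right) 3 \cdot 9 = \left(- \frac{4}{3}\right) 27 = -36$)
$\frac{o}{891} - \frac{1996}{-41344} = - \frac{36}{891} - \frac{1996}{-41344} = \left(-36\right) \frac{1}{891} - - \frac{499}{10336} = - \frac{4}{99} + \frac{499}{10336} = \frac{8057}{1023264}$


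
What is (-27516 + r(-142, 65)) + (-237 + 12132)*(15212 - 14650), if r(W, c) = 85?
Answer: 6657559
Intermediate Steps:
(-27516 + r(-142, 65)) + (-237 + 12132)*(15212 - 14650) = (-27516 + 85) + (-237 + 12132)*(15212 - 14650) = -27431 + 11895*562 = -27431 + 6684990 = 6657559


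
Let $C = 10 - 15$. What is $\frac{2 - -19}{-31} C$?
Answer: $\frac{105}{31} \approx 3.3871$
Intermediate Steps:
$C = -5$ ($C = 10 - 15 = -5$)
$\frac{2 - -19}{-31} C = \frac{2 - -19}{-31} \left(-5\right) = \left(2 + 19\right) \left(- \frac{1}{31}\right) \left(-5\right) = 21 \left(- \frac{1}{31}\right) \left(-5\right) = \left(- \frac{21}{31}\right) \left(-5\right) = \frac{105}{31}$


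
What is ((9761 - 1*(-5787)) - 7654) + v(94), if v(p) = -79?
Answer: 7815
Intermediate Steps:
((9761 - 1*(-5787)) - 7654) + v(94) = ((9761 - 1*(-5787)) - 7654) - 79 = ((9761 + 5787) - 7654) - 79 = (15548 - 7654) - 79 = 7894 - 79 = 7815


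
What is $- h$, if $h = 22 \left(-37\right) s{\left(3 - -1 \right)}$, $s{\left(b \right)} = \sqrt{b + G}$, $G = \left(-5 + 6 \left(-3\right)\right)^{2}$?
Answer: $814 \sqrt{533} \approx 18793.0$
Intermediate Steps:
$G = 529$ ($G = \left(-5 - 18\right)^{2} = \left(-23\right)^{2} = 529$)
$s{\left(b \right)} = \sqrt{529 + b}$ ($s{\left(b \right)} = \sqrt{b + 529} = \sqrt{529 + b}$)
$h = - 814 \sqrt{533}$ ($h = 22 \left(-37\right) \sqrt{529 + \left(3 - -1\right)} = - 814 \sqrt{529 + \left(3 + 1\right)} = - 814 \sqrt{529 + 4} = - 814 \sqrt{533} \approx -18793.0$)
$- h = - \left(-814\right) \sqrt{533} = 814 \sqrt{533}$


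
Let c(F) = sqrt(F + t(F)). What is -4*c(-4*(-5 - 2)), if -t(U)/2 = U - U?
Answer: -8*sqrt(7) ≈ -21.166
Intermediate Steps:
t(U) = 0 (t(U) = -2*(U - U) = -2*0 = 0)
c(F) = sqrt(F) (c(F) = sqrt(F + 0) = sqrt(F))
-4*c(-4*(-5 - 2)) = -4*2*sqrt(7) = -8*sqrt(7)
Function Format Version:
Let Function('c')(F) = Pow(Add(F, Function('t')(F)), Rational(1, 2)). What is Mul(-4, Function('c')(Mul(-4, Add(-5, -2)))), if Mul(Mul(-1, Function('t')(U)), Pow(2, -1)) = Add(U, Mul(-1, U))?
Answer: Mul(-8, Pow(7, Rational(1, 2))) ≈ -21.166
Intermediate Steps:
Function('t')(U) = 0 (Function('t')(U) = Mul(-2, Add(U, Mul(-1, U))) = Mul(-2, 0) = 0)
Function('c')(F) = Pow(F, Rational(1, 2)) (Function('c')(F) = Pow(Add(F, 0), Rational(1, 2)) = Pow(F, Rational(1, 2)))
Mul(-4, Function('c')(Mul(-4, Add(-5, -2)))) = Mul(-4, Pow(Mul(-4, Add(-5, -2)), Rational(1, 2))) = Mul(-4, Pow(Mul(-4, -7), Rational(1, 2))) = Mul(-4, Pow(28, Rational(1, 2))) = Mul(-4, Mul(2, Pow(7, Rational(1, 2)))) = Mul(-8, Pow(7, Rational(1, 2)))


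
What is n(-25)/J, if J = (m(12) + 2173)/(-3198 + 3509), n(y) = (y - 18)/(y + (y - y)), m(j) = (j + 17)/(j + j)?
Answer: 320952/1304525 ≈ 0.24603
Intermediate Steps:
m(j) = (17 + j)/(2*j) (m(j) = (17 + j)/((2*j)) = (17 + j)*(1/(2*j)) = (17 + j)/(2*j))
n(y) = (-18 + y)/y (n(y) = (-18 + y)/(y + 0) = (-18 + y)/y)
J = 52181/7464 (J = ((½)*(17 + 12)/12 + 2173)/(-3198 + 3509) = ((½)*(1/12)*29 + 2173)/311 = (29/24 + 2173)*(1/311) = (52181/24)*(1/311) = 52181/7464 ≈ 6.9910)
n(-25)/J = ((-18 - 25)/(-25))/(52181/7464) = -1/25*(-43)*(7464/52181) = (43/25)*(7464/52181) = 320952/1304525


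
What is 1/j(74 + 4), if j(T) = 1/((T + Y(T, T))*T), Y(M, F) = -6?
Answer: 5616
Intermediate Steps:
j(T) = 1/(T*(-6 + T)) (j(T) = 1/((T - 6)*T) = 1/((-6 + T)*T) = 1/(T*(-6 + T)))
1/j(74 + 4) = 1/(1/((74 + 4)*(-6 + (74 + 4)))) = 1/(1/(78*(-6 + 78))) = 1/((1/78)/72) = 1/((1/78)*(1/72)) = 1/(1/5616) = 5616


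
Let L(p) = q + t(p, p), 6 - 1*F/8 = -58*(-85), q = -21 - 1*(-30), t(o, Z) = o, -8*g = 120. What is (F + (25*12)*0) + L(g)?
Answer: -39398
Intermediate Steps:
g = -15 (g = -1/8*120 = -15)
q = 9 (q = -21 + 30 = 9)
F = -39392 (F = 48 - (-464)*(-85) = 48 - 8*4930 = 48 - 39440 = -39392)
L(p) = 9 + p
(F + (25*12)*0) + L(g) = (-39392 + (25*12)*0) + (9 - 15) = (-39392 + 300*0) - 6 = (-39392 + 0) - 6 = -39392 - 6 = -39398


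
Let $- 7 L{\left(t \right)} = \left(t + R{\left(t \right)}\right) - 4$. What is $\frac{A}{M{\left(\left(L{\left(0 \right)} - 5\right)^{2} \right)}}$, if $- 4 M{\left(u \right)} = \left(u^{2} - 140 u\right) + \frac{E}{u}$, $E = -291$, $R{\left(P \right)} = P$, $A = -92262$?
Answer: $- \frac{425763481164}{2741043119} \approx -155.33$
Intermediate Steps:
$L{\left(t \right)} = \frac{4}{7} - \frac{2 t}{7}$ ($L{\left(t \right)} = - \frac{\left(t + t\right) - 4}{7} = - \frac{2 t - 4}{7} = - \frac{-4 + 2 t}{7} = \frac{4}{7} - \frac{2 t}{7}$)
$M{\left(u \right)} = 35 u - \frac{u^{2}}{4} + \frac{291}{4 u}$ ($M{\left(u \right)} = - \frac{\left(u^{2} - 140 u\right) - \frac{291}{u}}{4} = - \frac{u^{2} - \frac{291}{u} - 140 u}{4} = 35 u - \frac{u^{2}}{4} + \frac{291}{4 u}$)
$\frac{A}{M{\left(\left(L{\left(0 \right)} - 5\right)^{2} \right)}} = - \frac{92262}{\frac{1}{4} \frac{1}{\left(\left(\frac{4}{7} - 0\right) - 5\right)^{2}} \left(291 + \left(\left(\left(\frac{4}{7} - 0\right) - 5\right)^{2}\right)^{2} \left(140 - \left(\left(\frac{4}{7} - 0\right) - 5\right)^{2}\right)\right)} = - \frac{92262}{\frac{1}{4} \frac{1}{\left(\left(\frac{4}{7} + 0\right) - 5\right)^{2}} \left(291 + \left(\left(\left(\frac{4}{7} + 0\right) - 5\right)^{2}\right)^{2} \left(140 - \left(\left(\frac{4}{7} + 0\right) - 5\right)^{2}\right)\right)} = - \frac{92262}{\frac{1}{4} \frac{1}{\left(\frac{4}{7} - 5\right)^{2}} \left(291 + \left(\left(\frac{4}{7} - 5\right)^{2}\right)^{2} \left(140 - \left(\frac{4}{7} - 5\right)^{2}\right)\right)} = - \frac{92262}{\frac{1}{4} \frac{1}{\left(- \frac{31}{7}\right)^{2}} \left(291 + \left(\left(- \frac{31}{7}\right)^{2}\right)^{2} \left(140 - \left(- \frac{31}{7}\right)^{2}\right)\right)} = - \frac{92262}{\frac{1}{4} \frac{1}{\frac{961}{49}} \left(291 + \left(\frac{961}{49}\right)^{2} \left(140 - \frac{961}{49}\right)\right)} = - \frac{92262}{\frac{1}{4} \cdot \frac{49}{961} \left(291 + \frac{923521 \left(140 - \frac{961}{49}\right)}{2401}\right)} = - \frac{92262}{\frac{1}{4} \cdot \frac{49}{961} \left(291 + \frac{923521}{2401} \cdot \frac{5899}{49}\right)} = - \frac{92262}{\frac{1}{4} \cdot \frac{49}{961} \left(291 + \frac{5447850379}{117649}\right)} = - \frac{92262}{\frac{1}{4} \cdot \frac{49}{961} \cdot \frac{5482086238}{117649}} = - \frac{92262}{\frac{2741043119}{4614722}} = \left(-92262\right) \frac{4614722}{2741043119} = - \frac{425763481164}{2741043119}$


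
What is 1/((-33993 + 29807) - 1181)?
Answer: -1/5367 ≈ -0.00018632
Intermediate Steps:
1/((-33993 + 29807) - 1181) = 1/(-4186 - 1181) = 1/(-5367) = -1/5367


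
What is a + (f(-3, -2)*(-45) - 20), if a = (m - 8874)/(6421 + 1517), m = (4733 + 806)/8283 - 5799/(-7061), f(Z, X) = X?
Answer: 15989778472357/232131977847 ≈ 68.882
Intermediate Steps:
m = 87143996/58486263 (m = 5539*(1/8283) - 5799*(-1/7061) = 5539/8283 + 5799/7061 = 87143996/58486263 ≈ 1.4900)
a = -259459976933/232131977847 (a = (87143996/58486263 - 8874)/(6421 + 1517) = -518919953866/58486263/7938 = -518919953866/58486263*1/7938 = -259459976933/232131977847 ≈ -1.1177)
a + (f(-3, -2)*(-45) - 20) = -259459976933/232131977847 + (-2*(-45) - 20) = -259459976933/232131977847 + (90 - 20) = -259459976933/232131977847 + 70 = 15989778472357/232131977847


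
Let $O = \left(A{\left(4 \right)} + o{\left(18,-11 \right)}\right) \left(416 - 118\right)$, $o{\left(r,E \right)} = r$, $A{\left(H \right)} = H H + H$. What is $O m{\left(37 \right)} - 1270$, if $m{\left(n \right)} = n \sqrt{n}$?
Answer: $-1270 + 418988 \sqrt{37} \approx 2.5473 \cdot 10^{6}$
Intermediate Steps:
$A{\left(H \right)} = H + H^{2}$ ($A{\left(H \right)} = H^{2} + H = H + H^{2}$)
$m{\left(n \right)} = n^{\frac{3}{2}}$
$O = 11324$ ($O = \left(4 \left(1 + 4\right) + 18\right) \left(416 - 118\right) = \left(4 \cdot 5 + 18\right) 298 = \left(20 + 18\right) 298 = 38 \cdot 298 = 11324$)
$O m{\left(37 \right)} - 1270 = 11324 \cdot 37^{\frac{3}{2}} - 1270 = 11324 \cdot 37 \sqrt{37} - 1270 = 418988 \sqrt{37} - 1270 = -1270 + 418988 \sqrt{37}$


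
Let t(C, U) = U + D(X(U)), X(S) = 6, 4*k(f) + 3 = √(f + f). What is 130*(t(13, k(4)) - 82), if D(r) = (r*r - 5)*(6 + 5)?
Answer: 67145/2 + 65*√2 ≈ 33664.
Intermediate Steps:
k(f) = -¾ + √2*√f/4 (k(f) = -¾ + √(f + f)/4 = -¾ + √(2*f)/4 = -¾ + (√2*√f)/4 = -¾ + √2*√f/4)
D(r) = -55 + 11*r² (D(r) = (r² - 5)*11 = (-5 + r²)*11 = -55 + 11*r²)
t(C, U) = 341 + U (t(C, U) = U + (-55 + 11*6²) = U + (-55 + 11*36) = U + (-55 + 396) = U + 341 = 341 + U)
130*(t(13, k(4)) - 82) = 130*((341 + (-¾ + √2*√4/4)) - 82) = 130*((341 + (-¾ + (¼)*√2*2)) - 82) = 130*((341 + (-¾ + √2/2)) - 82) = 130*((1361/4 + √2/2) - 82) = 130*(1033/4 + √2/2) = 67145/2 + 65*√2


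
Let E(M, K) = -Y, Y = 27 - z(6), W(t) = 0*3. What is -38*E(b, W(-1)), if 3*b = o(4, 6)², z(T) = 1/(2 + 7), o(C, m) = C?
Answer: 9196/9 ≈ 1021.8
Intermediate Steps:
z(T) = ⅑ (z(T) = 1/9 = ⅑)
W(t) = 0
b = 16/3 (b = (⅓)*4² = (⅓)*16 = 16/3 ≈ 5.3333)
Y = 242/9 (Y = 27 - 1*⅑ = 27 - ⅑ = 242/9 ≈ 26.889)
E(M, K) = -242/9 (E(M, K) = -1*242/9 = -242/9)
-38*E(b, W(-1)) = -38*(-242/9) = 9196/9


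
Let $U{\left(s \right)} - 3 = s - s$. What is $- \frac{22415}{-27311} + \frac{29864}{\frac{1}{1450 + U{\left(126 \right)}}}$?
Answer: $\frac{1185089640327}{27311} \approx 4.3392 \cdot 10^{7}$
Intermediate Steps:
$U{\left(s \right)} = 3$ ($U{\left(s \right)} = 3 + \left(s - s\right) = 3 + 0 = 3$)
$- \frac{22415}{-27311} + \frac{29864}{\frac{1}{1450 + U{\left(126 \right)}}} = - \frac{22415}{-27311} + \frac{29864}{\frac{1}{1450 + 3}} = \left(-22415\right) \left(- \frac{1}{27311}\right) + \frac{29864}{\frac{1}{1453}} = \frac{22415}{27311} + 29864 \frac{1}{\frac{1}{1453}} = \frac{22415}{27311} + 29864 \cdot 1453 = \frac{22415}{27311} + 43392392 = \frac{1185089640327}{27311}$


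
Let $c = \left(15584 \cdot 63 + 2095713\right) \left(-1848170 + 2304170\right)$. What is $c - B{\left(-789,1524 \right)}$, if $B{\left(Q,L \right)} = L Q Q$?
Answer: $1402393557996$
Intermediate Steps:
$B{\left(Q,L \right)} = L Q^{2}$
$c = 1403342280000$ ($c = \left(981792 + 2095713\right) 456000 = 3077505 \cdot 456000 = 1403342280000$)
$c - B{\left(-789,1524 \right)} = 1403342280000 - 1524 \left(-789\right)^{2} = 1403342280000 - 1524 \cdot 622521 = 1403342280000 - 948722004 = 1402393557996$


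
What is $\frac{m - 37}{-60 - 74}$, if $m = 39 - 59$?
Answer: $\frac{57}{134} \approx 0.42537$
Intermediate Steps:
$m = -20$ ($m = 39 - 59 = -20$)
$\frac{m - 37}{-60 - 74} = \frac{-20 - 37}{-60 - 74} = \frac{1}{-134} \left(-57\right) = \left(- \frac{1}{134}\right) \left(-57\right) = \frac{57}{134}$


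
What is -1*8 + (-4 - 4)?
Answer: -16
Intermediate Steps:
-1*8 + (-4 - 4) = -8 - 8 = -16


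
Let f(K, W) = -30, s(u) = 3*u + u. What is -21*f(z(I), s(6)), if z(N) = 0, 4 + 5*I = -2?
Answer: 630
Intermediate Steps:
I = -6/5 (I = -⅘ + (⅕)*(-2) = -⅘ - ⅖ = -6/5 ≈ -1.2000)
s(u) = 4*u
-21*f(z(I), s(6)) = -21*(-30) = 630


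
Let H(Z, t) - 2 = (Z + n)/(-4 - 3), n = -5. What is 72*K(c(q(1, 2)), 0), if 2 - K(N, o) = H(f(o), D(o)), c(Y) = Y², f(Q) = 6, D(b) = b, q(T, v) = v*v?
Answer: 72/7 ≈ 10.286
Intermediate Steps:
q(T, v) = v²
H(Z, t) = 19/7 - Z/7 (H(Z, t) = 2 + (Z - 5)/(-4 - 3) = 2 + (-5 + Z)/(-7) = 2 + (-5 + Z)*(-⅐) = 2 + (5/7 - Z/7) = 19/7 - Z/7)
K(N, o) = ⅐ (K(N, o) = 2 - (19/7 - ⅐*6) = 2 - (19/7 - 6/7) = 2 - 1*13/7 = 2 - 13/7 = ⅐)
72*K(c(q(1, 2)), 0) = 72*(⅐) = 72/7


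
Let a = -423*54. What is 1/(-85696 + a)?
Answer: -1/108538 ≈ -9.2134e-6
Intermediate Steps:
a = -22842
1/(-85696 + a) = 1/(-85696 - 22842) = 1/(-108538) = -1/108538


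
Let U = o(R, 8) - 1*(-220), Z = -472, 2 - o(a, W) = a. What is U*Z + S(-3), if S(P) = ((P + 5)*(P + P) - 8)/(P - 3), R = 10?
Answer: -300182/3 ≈ -1.0006e+5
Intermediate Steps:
o(a, W) = 2 - a
S(P) = (-8 + 2*P*(5 + P))/(-3 + P) (S(P) = ((5 + P)*(2*P) - 8)/(-3 + P) = (2*P*(5 + P) - 8)/(-3 + P) = (-8 + 2*P*(5 + P))/(-3 + P))
U = 212 (U = (2 - 1*10) - 1*(-220) = (2 - 10) + 220 = -8 + 220 = 212)
U*Z + S(-3) = 212*(-472) + 2*(-4 + (-3)² + 5*(-3))/(-3 - 3) = -100064 + 2*(-4 + 9 - 15)/(-6) = -100064 + 2*(-⅙)*(-10) = -100064 + 10/3 = -300182/3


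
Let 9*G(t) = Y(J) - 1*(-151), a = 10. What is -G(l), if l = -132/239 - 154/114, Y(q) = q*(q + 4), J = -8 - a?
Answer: -403/9 ≈ -44.778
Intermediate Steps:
J = -18 (J = -8 - 1*10 = -8 - 10 = -18)
Y(q) = q*(4 + q)
l = -25927/13623 (l = -132*1/239 - 154*1/114 = -132/239 - 77/57 = -25927/13623 ≈ -1.9032)
G(t) = 403/9 (G(t) = (-18*(4 - 18) - 1*(-151))/9 = (-18*(-14) + 151)/9 = (252 + 151)/9 = (⅑)*403 = 403/9)
-G(l) = -1*403/9 = -403/9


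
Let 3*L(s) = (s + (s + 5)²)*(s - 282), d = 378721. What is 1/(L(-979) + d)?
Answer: -1/397969918 ≈ -2.5128e-9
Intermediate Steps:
L(s) = (-282 + s)*(s + (5 + s)²)/3 (L(s) = ((s + (s + 5)²)*(s - 282))/3 = ((s + (5 + s)²)*(-282 + s))/3 = ((-282 + s)*(s + (5 + s)²))/3 = (-282 + s)*(s + (5 + s)²)/3)
1/(L(-979) + d) = 1/((-2350 - 3077/3*(-979) - 271/3*(-979)² + (⅓)*(-979)³) + 378721) = 1/((-2350 + 3012383/3 - 271/3*958441 + (⅓)*(-938313739)) + 378721) = 1/((-2350 + 3012383/3 - 259737511/3 - 938313739/3) + 378721) = 1/(-398348639 + 378721) = 1/(-397969918) = -1/397969918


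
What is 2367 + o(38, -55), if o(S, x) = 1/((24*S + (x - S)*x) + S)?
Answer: 14355856/6065 ≈ 2367.0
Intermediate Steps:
o(S, x) = 1/(25*S + x*(x - S)) (o(S, x) = 1/((24*S + x*(x - S)) + S) = 1/(25*S + x*(x - S)))
2367 + o(38, -55) = 2367 + 1/((-55)**2 + 25*38 - 1*38*(-55)) = 2367 + 1/(3025 + 950 + 2090) = 2367 + 1/6065 = 14355856/6065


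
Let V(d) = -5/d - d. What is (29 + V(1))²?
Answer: 529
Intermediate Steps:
V(d) = -d - 5/d
(29 + V(1))² = (29 + (-1*1 - 5/1))² = (29 + (-1 - 5*1))² = (29 + (-1 - 5))² = (29 - 6)² = 23² = 529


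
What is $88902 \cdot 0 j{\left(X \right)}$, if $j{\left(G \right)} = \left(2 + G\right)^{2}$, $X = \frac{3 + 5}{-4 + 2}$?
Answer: $0$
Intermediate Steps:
$X = -4$ ($X = \frac{8}{-2} = 8 \left(- \frac{1}{2}\right) = -4$)
$88902 \cdot 0 j{\left(X \right)} = 88902 \cdot 0 \left(2 - 4\right)^{2} = 88902 \cdot 0 \left(-2\right)^{2} = 88902 \cdot 0 \cdot 4 = 88902 \cdot 0 = 0$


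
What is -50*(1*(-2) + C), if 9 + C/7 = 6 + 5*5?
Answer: -7600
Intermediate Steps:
C = 154 (C = -63 + 7*(6 + 5*5) = -63 + 7*(6 + 25) = -63 + 7*31 = -63 + 217 = 154)
-50*(1*(-2) + C) = -50*(1*(-2) + 154) = -50*(-2 + 154) = -50*152 = -7600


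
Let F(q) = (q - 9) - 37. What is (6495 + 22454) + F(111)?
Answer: 29014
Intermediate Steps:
F(q) = -46 + q (F(q) = (-9 + q) - 37 = -46 + q)
(6495 + 22454) + F(111) = (6495 + 22454) + (-46 + 111) = 28949 + 65 = 29014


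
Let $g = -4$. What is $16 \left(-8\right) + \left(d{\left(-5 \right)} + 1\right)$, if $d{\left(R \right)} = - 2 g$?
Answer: $-119$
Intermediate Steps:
$d{\left(R \right)} = 8$ ($d{\left(R \right)} = \left(-2\right) \left(-4\right) = 8$)
$16 \left(-8\right) + \left(d{\left(-5 \right)} + 1\right) = 16 \left(-8\right) + \left(8 + 1\right) = -128 + 9 = -119$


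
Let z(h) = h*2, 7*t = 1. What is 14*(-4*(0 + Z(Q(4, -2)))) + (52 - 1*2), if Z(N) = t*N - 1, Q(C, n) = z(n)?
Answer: 138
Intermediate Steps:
t = 1/7 (t = (1/7)*1 = 1/7 ≈ 0.14286)
z(h) = 2*h
Q(C, n) = 2*n
Z(N) = -1 + N/7 (Z(N) = N/7 - 1 = -1 + N/7)
14*(-4*(0 + Z(Q(4, -2)))) + (52 - 1*2) = 14*(-4*(0 + (-1 + (2*(-2))/7))) + (52 - 1*2) = 14*(-4*(0 + (-1 + (1/7)*(-4)))) + (52 - 2) = 14*(-4*(0 + (-1 - 4/7))) + 50 = 14*(-4*(0 - 11/7)) + 50 = 14*(-4*(-11/7)) + 50 = 14*(44/7) + 50 = 88 + 50 = 138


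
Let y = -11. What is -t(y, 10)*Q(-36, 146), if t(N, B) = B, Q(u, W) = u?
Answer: 360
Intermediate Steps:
-t(y, 10)*Q(-36, 146) = -10*(-36) = -1*(-360) = 360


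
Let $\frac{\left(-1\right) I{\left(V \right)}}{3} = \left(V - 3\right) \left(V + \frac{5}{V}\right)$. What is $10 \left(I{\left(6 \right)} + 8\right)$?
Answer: $-535$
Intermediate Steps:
$I{\left(V \right)} = - 3 \left(-3 + V\right) \left(V + \frac{5}{V}\right)$ ($I{\left(V \right)} = - 3 \left(V - 3\right) \left(V + \frac{5}{V}\right) = - 3 \left(-3 + V\right) \left(V + \frac{5}{V}\right)$)
$10 \left(I{\left(6 \right)} + 8\right) = 10 \left(\left(-15 - 3 \cdot 6^{2} + 9 \cdot 6 + \frac{45}{6}\right) + 8\right) = 10 \left(\left(-15 - 108 + 54 + 45 \cdot \frac{1}{6}\right) + 8\right) = 10 \left(\left(-15 - 108 + 54 + \frac{15}{2}\right) + 8\right) = 10 \left(- \frac{123}{2} + 8\right) = 10 \left(- \frac{107}{2}\right) = -535$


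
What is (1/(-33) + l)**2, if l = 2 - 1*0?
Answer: 4225/1089 ≈ 3.8797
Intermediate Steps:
l = 2 (l = 2 + 0 = 2)
(1/(-33) + l)**2 = (1/(-33) + 2)**2 = (-1/33 + 2)**2 = (65/33)**2 = 4225/1089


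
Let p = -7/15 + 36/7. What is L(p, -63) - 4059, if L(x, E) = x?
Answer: -425704/105 ≈ -4054.3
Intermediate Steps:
p = 491/105 (p = -7*1/15 + 36*(1/7) = -7/15 + 36/7 = 491/105 ≈ 4.6762)
L(p, -63) - 4059 = 491/105 - 4059 = -425704/105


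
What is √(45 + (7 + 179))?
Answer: √231 ≈ 15.199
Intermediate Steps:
√(45 + (7 + 179)) = √(45 + 186) = √231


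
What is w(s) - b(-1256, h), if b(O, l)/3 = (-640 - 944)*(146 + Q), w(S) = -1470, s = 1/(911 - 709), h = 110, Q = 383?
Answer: 2512338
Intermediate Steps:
s = 1/202 ≈ 0.0049505
b(O, l) = -2513808 (b(O, l) = 3*((-640 - 944)*(146 + 383)) = 3*(-1584*529) = 3*(-837936) = -2513808)
w(s) - b(-1256, h) = -1470 - 1*(-2513808) = -1470 + 2513808 = 2512338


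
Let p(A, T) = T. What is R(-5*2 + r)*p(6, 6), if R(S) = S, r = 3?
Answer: -42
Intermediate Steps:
R(-5*2 + r)*p(6, 6) = (-5*2 + 3)*6 = (-10 + 3)*6 = -7*6 = -42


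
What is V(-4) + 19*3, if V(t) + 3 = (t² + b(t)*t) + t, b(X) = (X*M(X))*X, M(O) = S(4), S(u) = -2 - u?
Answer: 450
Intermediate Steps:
M(O) = -6 (M(O) = -2 - 1*4 = -2 - 4 = -6)
b(X) = -6*X² (b(X) = (X*(-6))*X = (-6*X)*X = -6*X²)
V(t) = -3 + t + t² - 6*t³ (V(t) = -3 + ((t² + (-6*t²)*t) + t) = -3 + ((t² - 6*t³) + t) = -3 + (t + t² - 6*t³) = -3 + t + t² - 6*t³)
V(-4) + 19*3 = (-3 - 4 + (-4)² - 6*(-4)³) + 19*3 = (-3 - 4 + 16 - 6*(-64)) + 57 = (-3 - 4 + 16 + 384) + 57 = 393 + 57 = 450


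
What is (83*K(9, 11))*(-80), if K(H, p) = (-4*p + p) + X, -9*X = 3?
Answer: 664000/3 ≈ 2.2133e+5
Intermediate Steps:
X = -⅓ (X = -⅑*3 = -⅓ ≈ -0.33333)
K(H, p) = -⅓ - 3*p (K(H, p) = (-4*p + p) - ⅓ = -3*p - ⅓ = -⅓ - 3*p)
(83*K(9, 11))*(-80) = (83*(-⅓ - 3*11))*(-80) = (83*(-⅓ - 33))*(-80) = (83*(-100/3))*(-80) = -8300/3*(-80) = 664000/3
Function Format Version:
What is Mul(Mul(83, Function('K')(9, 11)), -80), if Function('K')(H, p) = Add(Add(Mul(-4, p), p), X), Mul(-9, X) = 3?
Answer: Rational(664000, 3) ≈ 2.2133e+5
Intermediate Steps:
X = Rational(-1, 3) (X = Mul(Rational(-1, 9), 3) = Rational(-1, 3) ≈ -0.33333)
Function('K')(H, p) = Add(Rational(-1, 3), Mul(-3, p)) (Function('K')(H, p) = Add(Add(Mul(-4, p), p), Rational(-1, 3)) = Add(Mul(-3, p), Rational(-1, 3)) = Add(Rational(-1, 3), Mul(-3, p)))
Mul(Mul(83, Function('K')(9, 11)), -80) = Mul(Mul(83, Add(Rational(-1, 3), Mul(-3, 11))), -80) = Mul(Mul(83, Add(Rational(-1, 3), -33)), -80) = Mul(Mul(83, Rational(-100, 3)), -80) = Mul(Rational(-8300, 3), -80) = Rational(664000, 3)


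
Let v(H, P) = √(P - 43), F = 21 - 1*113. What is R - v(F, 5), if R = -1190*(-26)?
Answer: 30940 - I*√38 ≈ 30940.0 - 6.1644*I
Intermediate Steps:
R = 30940
F = -92 (F = 21 - 113 = -92)
v(H, P) = √(-43 + P)
R - v(F, 5) = 30940 - √(-43 + 5) = 30940 - √(-38) = 30940 - I*√38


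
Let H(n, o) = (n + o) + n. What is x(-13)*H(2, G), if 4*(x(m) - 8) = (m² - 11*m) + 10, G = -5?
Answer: -177/2 ≈ -88.500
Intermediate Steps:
x(m) = 21/2 - 11*m/4 + m²/4 (x(m) = 8 + ((m² - 11*m) + 10)/4 = 8 + (10 + m² - 11*m)/4 = 8 + (5/2 - 11*m/4 + m²/4) = 21/2 - 11*m/4 + m²/4)
H(n, o) = o + 2*n
x(-13)*H(2, G) = (21/2 - 11/4*(-13) + (¼)*(-13)²)*(-5 + 2*2) = (21/2 + 143/4 + (¼)*169)*(-5 + 4) = (21/2 + 143/4 + 169/4)*(-1) = (177/2)*(-1) = -177/2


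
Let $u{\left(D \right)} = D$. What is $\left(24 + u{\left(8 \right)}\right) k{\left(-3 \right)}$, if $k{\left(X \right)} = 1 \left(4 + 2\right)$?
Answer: $192$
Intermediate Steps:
$k{\left(X \right)} = 6$ ($k{\left(X \right)} = 1 \cdot 6 = 6$)
$\left(24 + u{\left(8 \right)}\right) k{\left(-3 \right)} = \left(24 + 8\right) 6 = 32 \cdot 6 = 192$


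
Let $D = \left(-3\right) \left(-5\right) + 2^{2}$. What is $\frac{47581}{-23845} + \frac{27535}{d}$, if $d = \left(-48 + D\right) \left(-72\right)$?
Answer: $\frac{557222947}{49788360} \approx 11.192$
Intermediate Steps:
$D = 19$ ($D = 15 + 4 = 19$)
$d = 2088$ ($d = \left(-48 + 19\right) \left(-72\right) = \left(-29\right) \left(-72\right) = 2088$)
$\frac{47581}{-23845} + \frac{27535}{d} = \frac{47581}{-23845} + \frac{27535}{2088} = 47581 \left(- \frac{1}{23845}\right) + 27535 \cdot \frac{1}{2088} = - \frac{47581}{23845} + \frac{27535}{2088} = \frac{557222947}{49788360}$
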